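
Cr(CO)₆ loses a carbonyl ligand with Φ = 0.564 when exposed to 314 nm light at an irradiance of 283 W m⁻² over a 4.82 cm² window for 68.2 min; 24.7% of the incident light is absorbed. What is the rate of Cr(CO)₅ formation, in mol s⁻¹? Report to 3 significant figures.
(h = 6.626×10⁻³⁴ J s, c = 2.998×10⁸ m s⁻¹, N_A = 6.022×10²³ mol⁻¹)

4.99×10⁻⁸ mol s⁻¹

Photon energy at 314 nm: hc/λ = (6.626×10⁻³⁴)(2.998×10⁸)/(314×10⁻⁹) = 6.326×10⁻¹⁹ J.
Energy delivered: (283 W m⁻²)(4.82×10⁻⁴ m²)(4092 s) = 558.2 J.
Photons incident: 558.2 / 6.326×10⁻¹⁹ = 8.824×10²⁰, i.e. 8.824×10²⁰/6.022×10²³ = 0.001465 mol.
Photons absorbed: 0.247 × 0.001465 = 3.619×10⁻⁴ mol.
Product formed: 0.564 × 3.619×10⁻⁴ = 2.041×10⁻⁴ mol.
Rate: 2.041×10⁻⁴ / 4092 s = 4.99×10⁻⁸ mol s⁻¹.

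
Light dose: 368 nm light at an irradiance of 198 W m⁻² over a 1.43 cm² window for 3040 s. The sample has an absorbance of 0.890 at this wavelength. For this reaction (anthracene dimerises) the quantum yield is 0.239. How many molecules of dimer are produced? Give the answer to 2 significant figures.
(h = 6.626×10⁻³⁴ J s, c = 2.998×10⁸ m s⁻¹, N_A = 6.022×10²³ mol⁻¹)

Photon energy at 368 nm: hc/λ = (6.626×10⁻³⁴)(2.998×10⁸)/(368×10⁻⁹) = 5.398×10⁻¹⁹ J.
Energy delivered: (198 W m⁻²)(1.43×10⁻⁴ m²)(3040 s) = 86.07 J.
Photons incident: 86.07 / 5.398×10⁻¹⁹ = 1.594×10²⁰, i.e. 1.594×10²⁰/6.022×10²³ = 2.647×10⁻⁴ mol.
Fraction absorbed: 1 − 10^(−0.890) = 0.8712.
Photons absorbed: 0.8712 × 2.647×10⁻⁴ = 2.306×10⁻⁴ mol.
Product: Φ × n_abs = 0.239 × 2.306×10⁻⁴ = 5.511×10⁻⁵ mol.
As a count: 5.511×10⁻⁵ × 6.022×10²³ = 3.3×10¹⁹.

3.3×10¹⁹ molecules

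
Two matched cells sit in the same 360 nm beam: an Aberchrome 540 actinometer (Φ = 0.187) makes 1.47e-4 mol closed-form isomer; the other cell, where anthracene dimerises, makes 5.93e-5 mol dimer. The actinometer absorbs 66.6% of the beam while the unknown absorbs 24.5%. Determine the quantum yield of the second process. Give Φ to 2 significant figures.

Photons absorbed by the actinometer: 1.47e-4 / 0.187 = 7.861e-4 mol.
Incident flux: 7.861e-4 / 0.666 = 0.001180 einstein.
Absorbed by unknown: 0.245 × 0.001180 = 2.891e-4 mol.
Φ(unknown) = 5.93e-5 / 2.891e-4 = 0.21.

Φ = 0.21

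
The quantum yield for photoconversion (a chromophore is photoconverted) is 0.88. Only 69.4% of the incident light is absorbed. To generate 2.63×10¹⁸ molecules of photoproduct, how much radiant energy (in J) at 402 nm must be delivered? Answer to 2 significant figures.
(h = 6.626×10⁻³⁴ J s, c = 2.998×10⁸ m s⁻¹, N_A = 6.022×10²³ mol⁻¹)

Product: 2.63×10¹⁸ / 6.022×10²³ = 4.367×10⁻⁶ mol.
Photons that must be absorbed: 4.367×10⁻⁶ / 0.88 = 4.962×10⁻⁶ mol.
Incident photons needed: 4.962×10⁻⁶ / 0.694 = 7.150×10⁻⁶ mol.
Photon energy: hc/λ = 4.941×10⁻¹⁹ J; per mole, 2.975×10⁵ J mol⁻¹.
Energy required: 7.150×10⁻⁶ × 2.975×10⁵ = 2.1 J.

2.1 J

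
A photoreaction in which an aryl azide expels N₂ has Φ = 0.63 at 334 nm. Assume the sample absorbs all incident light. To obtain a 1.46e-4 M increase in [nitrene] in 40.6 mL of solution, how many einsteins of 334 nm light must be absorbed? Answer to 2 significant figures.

9.4e-6 einstein

Product: (1.46e-4 M)(0.0406 L) = 5.928e-6 mol.
Photons that must be absorbed: 5.928e-6 / 0.63 = 9.410e-6 mol.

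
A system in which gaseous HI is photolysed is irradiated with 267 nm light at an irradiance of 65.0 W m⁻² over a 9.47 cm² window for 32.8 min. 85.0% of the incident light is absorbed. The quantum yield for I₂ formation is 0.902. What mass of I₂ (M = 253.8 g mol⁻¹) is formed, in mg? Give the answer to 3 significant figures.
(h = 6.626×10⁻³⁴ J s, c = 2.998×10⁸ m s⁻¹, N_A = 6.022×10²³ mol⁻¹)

52.6 mg

Photon energy at 267 nm: hc/λ = (6.626×10⁻³⁴)(2.998×10⁸)/(267×10⁻⁹) = 7.440×10⁻¹⁹ J.
Energy delivered: (65.0 W m⁻²)(9.47×10⁻⁴ m²)(1968 s) = 121.1 J.
Photons incident: 121.1 / 7.440×10⁻¹⁹ = 1.628×10²⁰, i.e. 1.628×10²⁰/6.022×10²³ = 2.703×10⁻⁴ mol.
Photons absorbed: 0.850 × 2.703×10⁻⁴ = 2.298×10⁻⁴ mol.
Product: Φ × n_abs = 0.902 × 2.298×10⁻⁴ = 2.073×10⁻⁴ mol.
Mass: 2.073×10⁻⁴ × 253.8 = 0.05261 g = 52.6 mg.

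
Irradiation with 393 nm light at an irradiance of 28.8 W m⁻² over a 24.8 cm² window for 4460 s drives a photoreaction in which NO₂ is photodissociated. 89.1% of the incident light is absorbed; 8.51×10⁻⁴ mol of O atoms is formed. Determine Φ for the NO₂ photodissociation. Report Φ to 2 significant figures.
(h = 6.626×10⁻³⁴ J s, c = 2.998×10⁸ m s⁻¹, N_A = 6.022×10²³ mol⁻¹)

Φ = 0.91

Photon energy at 393 nm: hc/λ = (6.626×10⁻³⁴)(2.998×10⁸)/(393×10⁻⁹) = 5.055×10⁻¹⁹ J.
Energy delivered: (28.8 W m⁻²)(24.8×10⁻⁴ m²)(4460 s) = 318.6 J.
Photons incident: 318.6 / 5.055×10⁻¹⁹ = 6.303×10²⁰, i.e. 6.303×10²⁰/6.022×10²³ = 0.001047 mol.
Photons absorbed: 0.891 × 0.001047 = 9.329×10⁻⁴ mol.
Φ = 8.51×10⁻⁴ mol / 9.329×10⁻⁴ mol photons = 0.91.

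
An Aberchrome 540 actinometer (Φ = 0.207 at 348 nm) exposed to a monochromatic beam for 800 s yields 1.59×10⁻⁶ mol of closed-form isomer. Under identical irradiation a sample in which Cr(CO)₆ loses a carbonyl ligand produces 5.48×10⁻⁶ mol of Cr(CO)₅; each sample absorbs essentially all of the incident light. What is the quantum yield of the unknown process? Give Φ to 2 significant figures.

Φ = 0.71

Photons absorbed by the actinometer: 1.59×10⁻⁶ / 0.207 = 7.681×10⁻⁶ mol.
Φ(unknown) = 5.48×10⁻⁶ / 7.681×10⁻⁶ = 0.71.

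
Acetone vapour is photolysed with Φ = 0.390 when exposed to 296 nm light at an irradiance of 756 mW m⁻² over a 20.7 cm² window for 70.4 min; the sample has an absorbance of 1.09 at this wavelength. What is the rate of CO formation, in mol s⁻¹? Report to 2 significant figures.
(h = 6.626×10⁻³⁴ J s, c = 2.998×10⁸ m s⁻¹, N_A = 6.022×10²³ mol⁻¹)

Photon energy at 296 nm: hc/λ = (6.626×10⁻³⁴)(2.998×10⁸)/(296×10⁻⁹) = 6.711×10⁻¹⁹ J.
Energy delivered: (756 mW m⁻²)(20.7×10⁻⁴ m²)(4224 s) = 6.610 J.
Photons incident: 6.610 / 6.711×10⁻¹⁹ = 9.850×10¹⁸, i.e. 9.850×10¹⁸/6.022×10²³ = 1.636×10⁻⁵ mol.
Fraction absorbed: 1 − 10^(−1.09) = 0.9187.
Photons absorbed: 0.9187 × 1.636×10⁻⁵ = 1.503×10⁻⁵ mol.
Product formed: 0.390 × 1.503×10⁻⁵ = 5.862×10⁻⁶ mol.
Rate: 5.862×10⁻⁶ / 4224 s = 1.4×10⁻⁹ mol s⁻¹.

1.4×10⁻⁹ mol s⁻¹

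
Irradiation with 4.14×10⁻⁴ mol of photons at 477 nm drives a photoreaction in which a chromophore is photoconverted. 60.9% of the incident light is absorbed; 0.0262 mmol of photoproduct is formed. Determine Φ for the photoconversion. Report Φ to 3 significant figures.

Φ = 0.104

Product: 0.0262 mmol = 2.62×10⁻⁵ mol.
Photons absorbed: 0.609 × 4.14×10⁻⁴ = 2.521×10⁻⁴ mol.
Φ = 2.62×10⁻⁵ mol / 2.521×10⁻⁴ mol photons = 0.104.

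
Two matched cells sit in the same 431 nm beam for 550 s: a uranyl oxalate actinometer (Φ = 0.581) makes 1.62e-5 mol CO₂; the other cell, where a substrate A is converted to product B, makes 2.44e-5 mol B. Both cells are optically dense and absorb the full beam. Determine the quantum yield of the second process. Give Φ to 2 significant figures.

Photons absorbed by the actinometer: 1.62e-5 / 0.581 = 2.788e-5 mol.
Φ(unknown) = 2.44e-5 / 2.788e-5 = 0.88.

Φ = 0.88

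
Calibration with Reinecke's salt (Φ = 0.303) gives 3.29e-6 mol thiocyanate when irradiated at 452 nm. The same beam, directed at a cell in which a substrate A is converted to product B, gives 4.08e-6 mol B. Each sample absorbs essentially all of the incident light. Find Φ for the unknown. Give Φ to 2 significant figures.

Photons absorbed by the actinometer: 3.29e-6 / 0.303 = 1.086e-5 mol.
Φ(unknown) = 4.08e-6 / 1.086e-5 = 0.38.

Φ = 0.38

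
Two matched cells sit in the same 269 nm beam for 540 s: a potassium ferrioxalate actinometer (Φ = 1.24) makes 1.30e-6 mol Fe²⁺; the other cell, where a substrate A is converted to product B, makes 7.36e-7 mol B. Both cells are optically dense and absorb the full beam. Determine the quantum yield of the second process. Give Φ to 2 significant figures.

Φ = 0.70

Photons absorbed by the actinometer: 1.30e-6 / 1.24 = 1.048e-6 mol.
Φ(unknown) = 7.36e-7 / 1.048e-6 = 0.70.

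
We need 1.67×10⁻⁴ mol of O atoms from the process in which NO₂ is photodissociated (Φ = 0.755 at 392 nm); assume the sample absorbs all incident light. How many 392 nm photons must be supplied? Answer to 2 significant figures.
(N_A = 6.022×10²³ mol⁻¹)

Photons that must be absorbed: 1.67×10⁻⁴ / 0.755 = 2.212×10⁻⁴ mol.
Photon count: 2.212×10⁻⁴ × 6.022×10²³ = 1.3×10²⁰.

1.3×10²⁰ photons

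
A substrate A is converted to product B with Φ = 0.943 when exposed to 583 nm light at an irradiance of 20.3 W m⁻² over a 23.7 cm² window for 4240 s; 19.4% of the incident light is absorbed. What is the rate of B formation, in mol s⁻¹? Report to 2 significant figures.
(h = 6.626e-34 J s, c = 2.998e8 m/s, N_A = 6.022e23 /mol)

Photon energy at 583 nm: hc/λ = (6.626e-34)(2.998e8)/(583e-9) = 3.407e-19 J.
Energy delivered: (20.3 W m⁻²)(23.7e-4 m²)(4240 s) = 204.0 J.
Photons incident: 204.0 / 3.407e-19 = 5.988e20, i.e. 5.988e20/6.022e23 = 9.944e-4 mol.
Photons absorbed: 0.194 × 9.944e-4 = 1.929e-4 mol.
Product formed: 0.943 × 1.929e-4 = 1.819e-4 mol.
Rate: 1.819e-4 / 4240 s = 4.3e-8 mol s⁻¹.

4.3e-8 mol s⁻¹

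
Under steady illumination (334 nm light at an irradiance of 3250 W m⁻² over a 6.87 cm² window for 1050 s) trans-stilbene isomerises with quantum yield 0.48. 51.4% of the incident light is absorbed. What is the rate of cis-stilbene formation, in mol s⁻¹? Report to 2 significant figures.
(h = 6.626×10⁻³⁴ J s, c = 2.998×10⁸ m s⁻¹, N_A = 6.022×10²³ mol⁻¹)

Photon energy at 334 nm: hc/λ = (6.626×10⁻³⁴)(2.998×10⁸)/(334×10⁻⁹) = 5.948×10⁻¹⁹ J.
Energy delivered: (3250 W m⁻²)(6.87×10⁻⁴ m²)(1050 s) = 2344 J.
Photons incident: 2344 / 5.948×10⁻¹⁹ = 3.941×10²¹, i.e. 3.941×10²¹/6.022×10²³ = 0.006544 mol.
Photons absorbed: 0.514 × 0.006544 = 0.003364 mol.
Product formed: 0.48 × 0.003364 = 0.001615 mol.
Rate: 0.001615 / 1050 s = 1.5×10⁻⁶ mol s⁻¹.

1.5×10⁻⁶ mol s⁻¹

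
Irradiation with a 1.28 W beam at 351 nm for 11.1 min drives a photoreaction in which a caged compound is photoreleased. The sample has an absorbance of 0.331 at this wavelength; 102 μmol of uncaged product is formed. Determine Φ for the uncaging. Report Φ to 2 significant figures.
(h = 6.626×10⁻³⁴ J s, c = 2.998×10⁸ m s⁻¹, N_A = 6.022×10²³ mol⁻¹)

Φ = 0.076

Product: 102 μmol = 1.02×10⁻⁴ mol.
Photon energy at 351 nm: hc/λ = (6.626×10⁻³⁴)(2.998×10⁸)/(351×10⁻⁹) = 5.659×10⁻¹⁹ J.
Energy delivered: (1.28 W)(666 s) = 852.5 J.
Photons incident: 852.5 / 5.659×10⁻¹⁹ = 1.506×10²¹, i.e. 1.506×10²¹/6.022×10²³ = 0.002501 mol.
Fraction absorbed: 1 − 10^(−0.331) = 0.5333.
Photons absorbed: 0.5333 × 0.002501 = 0.001334 mol.
Φ = 1.02×10⁻⁴ mol / 0.001334 mol photons = 0.076.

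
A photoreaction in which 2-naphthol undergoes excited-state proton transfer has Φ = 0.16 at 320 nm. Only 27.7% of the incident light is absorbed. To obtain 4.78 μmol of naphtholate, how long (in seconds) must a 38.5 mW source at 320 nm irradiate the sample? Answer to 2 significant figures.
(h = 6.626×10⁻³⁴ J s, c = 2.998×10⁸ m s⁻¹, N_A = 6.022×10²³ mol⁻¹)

t ≈ 1000 s

Product: 4.78 μmol = 4.78×10⁻⁶ mol.
Photons that must be absorbed: 4.78×10⁻⁶ / 0.16 = 2.987×10⁻⁵ mol.
Incident photons needed: 2.987×10⁻⁵ / 0.277 = 1.078×10⁻⁴ mol.
Photon energy: hc/λ = 6.208×10⁻¹⁹ J; per mole, 3.738×10⁵ J mol⁻¹.
Energy required: 1.078×10⁻⁴ × 3.738×10⁵ = 40.30 J.
Time: 40.30 J / 0.0385 W = 1000 s.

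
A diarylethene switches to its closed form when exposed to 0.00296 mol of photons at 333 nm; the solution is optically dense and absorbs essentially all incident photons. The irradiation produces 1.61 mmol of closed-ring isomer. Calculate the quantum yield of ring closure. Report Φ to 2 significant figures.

Product: 1.61 mmol = 0.00161 mol.
Φ = 0.00161 mol / 0.00296 mol photons = 0.54.

Φ = 0.54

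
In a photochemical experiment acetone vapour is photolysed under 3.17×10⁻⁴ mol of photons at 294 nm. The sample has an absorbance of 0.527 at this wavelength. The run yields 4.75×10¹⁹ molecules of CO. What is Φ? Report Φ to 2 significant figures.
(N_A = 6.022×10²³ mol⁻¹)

Product: 4.75×10¹⁹ / 6.022×10²³ = 7.888×10⁻⁵ mol.
Fraction absorbed: 1 − 10^(−0.527) = 0.7028.
Photons absorbed: 0.7028 × 3.17×10⁻⁴ = 2.228×10⁻⁴ mol.
Φ = 7.888×10⁻⁵ mol / 2.228×10⁻⁴ mol photons = 0.35.

Φ = 0.35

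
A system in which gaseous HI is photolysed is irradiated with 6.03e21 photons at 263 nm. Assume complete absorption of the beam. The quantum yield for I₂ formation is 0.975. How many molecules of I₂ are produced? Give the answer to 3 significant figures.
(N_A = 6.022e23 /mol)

Moles of photons: 6.03e21 / 6.022e23 = 0.01001 mol.
Product: Φ × n_abs = 0.975 × 0.01001 = 0.009760 mol.
As a count: 0.009760 × 6.022e23 = 5.88e21.

5.88e21 molecules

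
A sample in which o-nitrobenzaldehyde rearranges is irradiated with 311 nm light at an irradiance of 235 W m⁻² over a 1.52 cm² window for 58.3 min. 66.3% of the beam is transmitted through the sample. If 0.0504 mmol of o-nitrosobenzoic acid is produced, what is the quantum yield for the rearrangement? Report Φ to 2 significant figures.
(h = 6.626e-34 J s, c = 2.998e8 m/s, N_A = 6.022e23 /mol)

Product: 0.0504 mmol = 5.04e-5 mol.
Photon energy at 311 nm: hc/λ = (6.626e-34)(2.998e8)/(311e-9) = 6.387e-19 J.
Energy delivered: (235 W m⁻²)(1.52e-4 m²)(3498 s) = 124.9 J.
Photons incident: 124.9 / 6.387e-19 = 1.956e20, i.e. 1.956e20/6.022e23 = 3.248e-4 mol.
Fraction absorbed: 1 − 66.3/100 = 0.3370.
Photons absorbed: 0.3370 × 3.248e-4 = 1.095e-4 mol.
Φ = 5.04e-5 mol / 1.095e-4 mol photons = 0.46.

Φ = 0.46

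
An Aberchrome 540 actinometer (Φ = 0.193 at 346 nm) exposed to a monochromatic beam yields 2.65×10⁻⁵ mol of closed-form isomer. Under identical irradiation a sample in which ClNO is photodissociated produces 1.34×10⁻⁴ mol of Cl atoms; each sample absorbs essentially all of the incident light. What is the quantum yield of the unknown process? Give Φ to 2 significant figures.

Photons absorbed by the actinometer: 2.65×10⁻⁵ / 0.193 = 1.373×10⁻⁴ mol.
Φ(unknown) = 1.34×10⁻⁴ / 1.373×10⁻⁴ = 0.98.

Φ = 0.98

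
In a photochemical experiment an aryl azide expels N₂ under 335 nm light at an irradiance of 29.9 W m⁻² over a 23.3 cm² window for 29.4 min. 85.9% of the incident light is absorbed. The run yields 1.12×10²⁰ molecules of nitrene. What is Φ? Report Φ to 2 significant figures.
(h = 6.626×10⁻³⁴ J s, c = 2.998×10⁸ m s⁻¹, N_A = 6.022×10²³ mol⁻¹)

Φ = 0.63

Product: 1.12×10²⁰ / 6.022×10²³ = 1.860×10⁻⁴ mol.
Photon energy at 335 nm: hc/λ = (6.626×10⁻³⁴)(2.998×10⁸)/(335×10⁻⁹) = 5.930×10⁻¹⁹ J.
Energy delivered: (29.9 W m⁻²)(23.3×10⁻⁴ m²)(1764 s) = 122.9 J.
Photons incident: 122.9 / 5.930×10⁻¹⁹ = 2.073×10²⁰, i.e. 2.073×10²⁰/6.022×10²³ = 3.442×10⁻⁴ mol.
Photons absorbed: 0.859 × 3.442×10⁻⁴ = 2.957×10⁻⁴ mol.
Φ = 1.860×10⁻⁴ mol / 2.957×10⁻⁴ mol photons = 0.63.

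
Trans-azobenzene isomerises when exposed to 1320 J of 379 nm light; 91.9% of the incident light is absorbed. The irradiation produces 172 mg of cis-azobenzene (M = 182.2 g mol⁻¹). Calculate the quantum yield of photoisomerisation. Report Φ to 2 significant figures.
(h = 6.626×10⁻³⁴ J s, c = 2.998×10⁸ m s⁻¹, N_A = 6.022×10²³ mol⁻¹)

Φ = 0.25

Product: 172 mg / 182.2 g mol⁻¹ = 9.440×10⁻⁴ mol.
Photon energy at 379 nm: hc/λ = (6.626×10⁻³⁴)(2.998×10⁸)/(379×10⁻⁹) = 5.241×10⁻¹⁹ J.
Photons incident: 1320 / 5.241×10⁻¹⁹ = 2.519×10²¹, i.e. 2.519×10²¹/6.022×10²³ = 0.004183 mol.
Photons absorbed: 0.919 × 0.004183 = 0.003844 mol.
Φ = 9.440×10⁻⁴ mol / 0.003844 mol photons = 0.25.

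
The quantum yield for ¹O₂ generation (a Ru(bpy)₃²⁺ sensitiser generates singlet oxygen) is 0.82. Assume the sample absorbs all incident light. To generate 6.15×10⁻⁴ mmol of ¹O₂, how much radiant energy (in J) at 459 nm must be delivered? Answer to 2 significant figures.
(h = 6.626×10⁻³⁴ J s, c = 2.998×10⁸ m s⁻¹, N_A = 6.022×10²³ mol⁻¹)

Product: 6.15×10⁻⁴ mmol = 6.15×10⁻⁷ mol.
Photons that must be absorbed: 6.15×10⁻⁷ / 0.82 = 7.500×10⁻⁷ mol.
Photon energy: hc/λ = 4.328×10⁻¹⁹ J; per mole, 2.606×10⁵ J mol⁻¹.
Energy required: 7.500×10⁻⁷ × 2.606×10⁵ = 0.20 J.

0.20 J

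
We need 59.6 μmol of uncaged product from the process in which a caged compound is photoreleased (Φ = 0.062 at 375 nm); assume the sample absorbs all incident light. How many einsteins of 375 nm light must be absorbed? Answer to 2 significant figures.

9.6×10⁻⁴ einstein

Product: 59.6 μmol = 5.96×10⁻⁵ mol.
Photons that must be absorbed: 5.96×10⁻⁵ / 0.062 = 9.613×10⁻⁴ mol.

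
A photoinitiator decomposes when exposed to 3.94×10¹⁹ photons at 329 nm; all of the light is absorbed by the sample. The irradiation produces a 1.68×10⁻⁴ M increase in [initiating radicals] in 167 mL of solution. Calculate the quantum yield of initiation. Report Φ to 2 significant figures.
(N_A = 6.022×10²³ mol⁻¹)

Product: (1.68×10⁻⁴ M)(0.167 L) = 2.806×10⁻⁵ mol.
Moles of photons: 3.94×10¹⁹ / 6.022×10²³ = 6.543×10⁻⁵ mol.
Φ = 2.806×10⁻⁵ mol / 6.543×10⁻⁵ mol photons = 0.43.

Φ = 0.43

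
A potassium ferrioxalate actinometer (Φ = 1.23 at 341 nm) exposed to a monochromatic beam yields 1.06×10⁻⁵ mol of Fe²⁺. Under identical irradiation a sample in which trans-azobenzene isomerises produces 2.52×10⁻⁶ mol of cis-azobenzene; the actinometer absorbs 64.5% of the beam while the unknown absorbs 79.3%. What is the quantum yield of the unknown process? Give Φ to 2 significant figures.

Φ = 0.24

Photons absorbed by the actinometer: 1.06×10⁻⁵ / 1.23 = 8.618×10⁻⁶ mol.
Incident flux: 8.618×10⁻⁶ / 0.645 = 1.336×10⁻⁵ einstein.
Absorbed by unknown: 0.793 × 1.336×10⁻⁵ = 1.059×10⁻⁵ mol.
Φ(unknown) = 2.52×10⁻⁶ / 1.059×10⁻⁵ = 0.24.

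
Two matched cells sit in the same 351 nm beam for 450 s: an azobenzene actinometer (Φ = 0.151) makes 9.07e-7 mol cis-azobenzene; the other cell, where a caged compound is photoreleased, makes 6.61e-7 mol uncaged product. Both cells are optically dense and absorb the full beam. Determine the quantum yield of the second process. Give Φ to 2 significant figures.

Φ = 0.11

Photons absorbed by the actinometer: 9.07e-7 / 0.151 = 6.007e-6 mol.
Φ(unknown) = 6.61e-7 / 6.007e-6 = 0.11.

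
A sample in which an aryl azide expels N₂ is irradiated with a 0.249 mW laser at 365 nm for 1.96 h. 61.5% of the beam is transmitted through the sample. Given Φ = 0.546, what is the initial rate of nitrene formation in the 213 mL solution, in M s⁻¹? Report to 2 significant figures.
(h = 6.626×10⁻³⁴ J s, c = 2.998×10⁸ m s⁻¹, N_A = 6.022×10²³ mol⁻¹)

7.5×10⁻¹⁰ M s⁻¹

Photon energy at 365 nm: hc/λ = (6.626×10⁻³⁴)(2.998×10⁸)/(365×10⁻⁹) = 5.442×10⁻¹⁹ J.
Energy delivered: (0.249 mW)(7056 s) = 1.757 J.
Photons incident: 1.757 / 5.442×10⁻¹⁹ = 3.229×10¹⁸, i.e. 3.229×10¹⁸/6.022×10²³ = 5.362×10⁻⁶ mol.
Fraction absorbed: 1 − 61.5/100 = 0.3850.
Photons absorbed: 0.3850 × 5.362×10⁻⁶ = 2.064×10⁻⁶ mol.
Product formed: 0.546 × 2.064×10⁻⁶ = 1.127×10⁻⁶ mol.
Rate: 1.127×10⁻⁶ mol / (7056 s × 0.213 L) = 7.5×10⁻¹⁰ M s⁻¹.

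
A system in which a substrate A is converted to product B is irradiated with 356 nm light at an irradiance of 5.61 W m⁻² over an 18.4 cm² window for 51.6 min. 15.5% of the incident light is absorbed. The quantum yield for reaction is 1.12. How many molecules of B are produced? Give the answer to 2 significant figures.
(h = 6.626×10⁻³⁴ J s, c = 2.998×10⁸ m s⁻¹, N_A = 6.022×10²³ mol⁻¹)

Photon energy at 356 nm: hc/λ = (6.626×10⁻³⁴)(2.998×10⁸)/(356×10⁻⁹) = 5.580×10⁻¹⁹ J.
Energy delivered: (5.61 W m⁻²)(18.4×10⁻⁴ m²)(3096 s) = 31.96 J.
Photons incident: 31.96 / 5.580×10⁻¹⁹ = 5.728×10¹⁹, i.e. 5.728×10¹⁹/6.022×10²³ = 9.512×10⁻⁵ mol.
Photons absorbed: 0.155 × 9.512×10⁻⁵ = 1.474×10⁻⁵ mol.
Product: Φ × n_abs = 1.12 × 1.474×10⁻⁵ = 1.651×10⁻⁵ mol.
As a count: 1.651×10⁻⁵ × 6.022×10²³ = 9.9×10¹⁸.

9.9×10¹⁸ molecules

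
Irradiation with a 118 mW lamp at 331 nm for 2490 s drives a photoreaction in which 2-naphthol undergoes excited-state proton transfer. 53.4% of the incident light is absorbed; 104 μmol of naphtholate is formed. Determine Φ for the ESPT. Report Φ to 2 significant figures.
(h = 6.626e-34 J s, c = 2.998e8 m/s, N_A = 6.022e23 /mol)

Φ = 0.24

Product: 104 μmol = 1.04e-4 mol.
Photon energy at 331 nm: hc/λ = (6.626e-34)(2.998e8)/(331e-9) = 6.001e-19 J.
Energy delivered: (118 mW)(2490 s) = 293.8 J.
Photons incident: 293.8 / 6.001e-19 = 4.896e20, i.e. 4.896e20/6.022e23 = 8.130e-4 mol.
Photons absorbed: 0.534 × 8.130e-4 = 4.341e-4 mol.
Φ = 1.04e-4 mol / 4.341e-4 mol photons = 0.24.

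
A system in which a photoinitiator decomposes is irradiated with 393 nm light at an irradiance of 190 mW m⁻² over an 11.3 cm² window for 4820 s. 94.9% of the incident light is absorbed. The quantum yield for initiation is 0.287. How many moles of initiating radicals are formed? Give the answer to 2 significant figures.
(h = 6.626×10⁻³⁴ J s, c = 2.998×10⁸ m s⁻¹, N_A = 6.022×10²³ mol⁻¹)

Photon energy at 393 nm: hc/λ = (6.626×10⁻³⁴)(2.998×10⁸)/(393×10⁻⁹) = 5.055×10⁻¹⁹ J.
Energy delivered: (190 mW m⁻²)(11.3×10⁻⁴ m²)(4820 s) = 1.035 J.
Photons incident: 1.035 / 5.055×10⁻¹⁹ = 2.047×10¹⁸, i.e. 2.047×10¹⁸/6.022×10²³ = 3.399×10⁻⁶ mol.
Photons absorbed: 0.949 × 3.399×10⁻⁶ = 3.226×10⁻⁶ mol.
Product: Φ × n_abs = 0.287 × 3.226×10⁻⁶ = 9.259×10⁻⁷ mol.

9.3×10⁻⁷ mol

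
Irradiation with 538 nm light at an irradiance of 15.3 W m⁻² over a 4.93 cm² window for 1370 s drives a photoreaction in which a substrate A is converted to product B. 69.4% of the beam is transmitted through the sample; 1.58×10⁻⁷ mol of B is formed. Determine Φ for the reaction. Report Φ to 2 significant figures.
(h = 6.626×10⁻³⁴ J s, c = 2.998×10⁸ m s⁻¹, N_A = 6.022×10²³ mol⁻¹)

Φ = 0.011

Photon energy at 538 nm: hc/λ = (6.626×10⁻³⁴)(2.998×10⁸)/(538×10⁻⁹) = 3.692×10⁻¹⁹ J.
Energy delivered: (15.3 W m⁻²)(4.93×10⁻⁴ m²)(1370 s) = 10.33 J.
Photons incident: 10.33 / 3.692×10⁻¹⁹ = 2.798×10¹⁹, i.e. 2.798×10¹⁹/6.022×10²³ = 4.646×10⁻⁵ mol.
Fraction absorbed: 1 − 69.4/100 = 0.3060.
Photons absorbed: 0.3060 × 4.646×10⁻⁵ = 1.422×10⁻⁵ mol.
Φ = 1.58×10⁻⁷ mol / 1.422×10⁻⁵ mol photons = 0.011.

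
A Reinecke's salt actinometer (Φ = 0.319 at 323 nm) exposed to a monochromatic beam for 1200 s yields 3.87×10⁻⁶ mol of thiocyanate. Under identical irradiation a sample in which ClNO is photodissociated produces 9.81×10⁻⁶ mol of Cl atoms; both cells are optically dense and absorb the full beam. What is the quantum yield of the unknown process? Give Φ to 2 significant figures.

Φ = 0.81

Photons absorbed by the actinometer: 3.87×10⁻⁶ / 0.319 = 1.213×10⁻⁵ mol.
Φ(unknown) = 9.81×10⁻⁶ / 1.213×10⁻⁵ = 0.81.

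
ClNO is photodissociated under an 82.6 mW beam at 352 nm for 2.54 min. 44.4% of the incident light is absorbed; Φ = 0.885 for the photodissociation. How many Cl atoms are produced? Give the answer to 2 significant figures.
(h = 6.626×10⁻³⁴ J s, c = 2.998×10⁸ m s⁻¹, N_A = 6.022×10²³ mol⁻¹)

8.8×10¹⁸ atoms

Photon energy at 352 nm: hc/λ = (6.626×10⁻³⁴)(2.998×10⁸)/(352×10⁻⁹) = 5.643×10⁻¹⁹ J.
Energy delivered: (82.6 mW)(152.4 s) = 12.59 J.
Photons incident: 12.59 / 5.643×10⁻¹⁹ = 2.231×10¹⁹, i.e. 2.231×10¹⁹/6.022×10²³ = 3.705×10⁻⁵ mol.
Photons absorbed: 0.444 × 3.705×10⁻⁵ = 1.645×10⁻⁵ mol.
Product: Φ × n_abs = 0.885 × 1.645×10⁻⁵ = 1.456×10⁻⁵ mol.
As a count: 1.456×10⁻⁵ × 6.022×10²³ = 8.8×10¹⁸.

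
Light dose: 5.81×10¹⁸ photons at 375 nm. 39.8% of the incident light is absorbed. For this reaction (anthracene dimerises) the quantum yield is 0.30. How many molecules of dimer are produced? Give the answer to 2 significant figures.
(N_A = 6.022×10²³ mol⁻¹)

Moles of photons: 5.81×10¹⁸ / 6.022×10²³ = 9.648×10⁻⁶ mol.
Photons absorbed: 0.398 × 9.648×10⁻⁶ = 3.840×10⁻⁶ mol.
Product: Φ × n_abs = 0.30 × 3.840×10⁻⁶ = 1.152×10⁻⁶ mol.
As a count: 1.152×10⁻⁶ × 6.022×10²³ = 6.9×10¹⁷.

6.9×10¹⁷ molecules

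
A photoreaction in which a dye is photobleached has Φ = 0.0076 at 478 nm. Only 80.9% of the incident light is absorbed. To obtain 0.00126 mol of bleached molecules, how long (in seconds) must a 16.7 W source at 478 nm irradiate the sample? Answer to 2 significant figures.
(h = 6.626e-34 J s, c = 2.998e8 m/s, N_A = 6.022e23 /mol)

t ≈ 3100 s

Photons that must be absorbed: 0.00126 / 0.0076 = 0.1658 mol.
Incident photons needed: 0.1658 / 0.809 = 0.2049 mol.
Photon energy: hc/λ = 4.156e-19 J; per mole, 2.503e5 J mol⁻¹.
Energy required: 0.2049 × 2.503e5 = 5.129e4 J.
Time: 5.129e4 J / 16.7 W = 3100 s.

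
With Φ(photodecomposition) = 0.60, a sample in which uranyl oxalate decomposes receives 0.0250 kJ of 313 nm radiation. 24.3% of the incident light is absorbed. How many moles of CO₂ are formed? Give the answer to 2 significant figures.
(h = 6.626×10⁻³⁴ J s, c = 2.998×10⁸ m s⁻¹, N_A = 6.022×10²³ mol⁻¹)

Photon energy at 313 nm: hc/λ = (6.626×10⁻³⁴)(2.998×10⁸)/(313×10⁻⁹) = 6.347×10⁻¹⁹ J.
Incident energy: 0.0250 kJ = 25.0 J.
Photons incident: 25.0 / 6.347×10⁻¹⁹ = 3.939×10¹⁹, i.e. 3.939×10¹⁹/6.022×10²³ = 6.541×10⁻⁵ mol.
Photons absorbed: 0.243 × 6.541×10⁻⁵ = 1.589×10⁻⁵ mol.
Product: Φ × n_abs = 0.60 × 1.589×10⁻⁵ = 9.534×10⁻⁶ mol.

9.5×10⁻⁶ mol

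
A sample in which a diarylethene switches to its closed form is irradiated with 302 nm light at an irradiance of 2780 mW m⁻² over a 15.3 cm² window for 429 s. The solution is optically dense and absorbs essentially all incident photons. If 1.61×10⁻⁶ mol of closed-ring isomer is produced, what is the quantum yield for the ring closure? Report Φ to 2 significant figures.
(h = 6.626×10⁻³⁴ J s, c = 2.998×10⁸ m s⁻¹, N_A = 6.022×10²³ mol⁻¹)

Φ = 0.35

Photon energy at 302 nm: hc/λ = (6.626×10⁻³⁴)(2.998×10⁸)/(302×10⁻⁹) = 6.578×10⁻¹⁹ J.
Energy delivered: (2780 mW m⁻²)(15.3×10⁻⁴ m²)(429 s) = 1.825 J.
Photons incident: 1.825 / 6.578×10⁻¹⁹ = 2.774×10¹⁸, i.e. 2.774×10¹⁸/6.022×10²³ = 4.606×10⁻⁶ mol.
Φ = 1.61×10⁻⁶ mol / 4.606×10⁻⁶ mol photons = 0.35.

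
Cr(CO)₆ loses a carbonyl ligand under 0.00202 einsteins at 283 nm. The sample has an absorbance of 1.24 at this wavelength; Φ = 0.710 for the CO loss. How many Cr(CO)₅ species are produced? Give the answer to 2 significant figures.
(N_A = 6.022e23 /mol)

8.1e20 species

Fraction absorbed: 1 − 10^(−1.24) = 0.9425.
Photons absorbed: 0.9425 × 0.00202 = 0.001904 mol.
Product: Φ × n_abs = 0.710 × 0.001904 = 0.001352 mol.
As a count: 0.001352 × 6.022e23 = 8.1e20.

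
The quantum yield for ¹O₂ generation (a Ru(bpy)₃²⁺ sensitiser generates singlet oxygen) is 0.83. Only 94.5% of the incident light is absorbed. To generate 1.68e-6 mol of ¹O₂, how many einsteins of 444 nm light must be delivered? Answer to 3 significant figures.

Photons that must be absorbed: 1.68e-6 / 0.83 = 2.024e-6 mol.
Incident photons needed: 2.024e-6 / 0.945 = 2.142e-6 mol.

2.14e-6 einstein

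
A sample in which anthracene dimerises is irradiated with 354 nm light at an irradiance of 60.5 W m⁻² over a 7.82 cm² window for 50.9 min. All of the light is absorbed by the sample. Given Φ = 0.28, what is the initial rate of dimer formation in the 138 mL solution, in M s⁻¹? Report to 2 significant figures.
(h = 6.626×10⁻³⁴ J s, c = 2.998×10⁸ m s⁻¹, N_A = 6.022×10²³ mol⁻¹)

Photon energy at 354 nm: hc/λ = (6.626×10⁻³⁴)(2.998×10⁸)/(354×10⁻⁹) = 5.612×10⁻¹⁹ J.
Energy delivered: (60.5 W m⁻²)(7.82×10⁻⁴ m²)(3054 s) = 144.5 J.
Photons incident: 144.5 / 5.612×10⁻¹⁹ = 2.575×10²⁰, i.e. 2.575×10²⁰/6.022×10²³ = 4.276×10⁻⁴ mol.
Product formed: 0.28 × 4.276×10⁻⁴ = 1.197×10⁻⁴ mol.
Rate: 1.197×10⁻⁴ mol / (3054 s × 0.138 L) = 2.8×10⁻⁷ M s⁻¹.

2.8×10⁻⁷ M s⁻¹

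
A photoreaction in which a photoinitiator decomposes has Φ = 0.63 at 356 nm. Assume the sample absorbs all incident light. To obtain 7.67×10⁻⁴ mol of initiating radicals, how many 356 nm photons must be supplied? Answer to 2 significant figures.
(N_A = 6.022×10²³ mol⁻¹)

7.3×10²⁰ photons

Photons that must be absorbed: 7.67×10⁻⁴ / 0.63 = 0.001217 mol.
Photon count: 0.001217 × 6.022×10²³ = 7.3×10²⁰.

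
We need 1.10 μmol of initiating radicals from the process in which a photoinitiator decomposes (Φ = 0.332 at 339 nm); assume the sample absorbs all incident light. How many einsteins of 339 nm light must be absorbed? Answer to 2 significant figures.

Product: 1.10 μmol = 1.10×10⁻⁶ mol.
Photons that must be absorbed: 1.10×10⁻⁶ / 0.332 = 3.313×10⁻⁶ mol.

3.3×10⁻⁶ einstein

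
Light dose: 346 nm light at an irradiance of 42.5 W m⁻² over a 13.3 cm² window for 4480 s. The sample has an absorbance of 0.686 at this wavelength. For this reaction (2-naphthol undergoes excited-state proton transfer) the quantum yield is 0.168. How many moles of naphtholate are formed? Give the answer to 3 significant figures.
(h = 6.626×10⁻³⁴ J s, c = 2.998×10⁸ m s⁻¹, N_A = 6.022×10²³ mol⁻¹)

9.77×10⁻⁵ mol

Photon energy at 346 nm: hc/λ = (6.626×10⁻³⁴)(2.998×10⁸)/(346×10⁻⁹) = 5.741×10⁻¹⁹ J.
Energy delivered: (42.5 W m⁻²)(13.3×10⁻⁴ m²)(4480 s) = 253.2 J.
Photons incident: 253.2 / 5.741×10⁻¹⁹ = 4.410×10²⁰, i.e. 4.410×10²⁰/6.022×10²³ = 7.323×10⁻⁴ mol.
Fraction absorbed: 1 − 10^(−0.686) = 0.7939.
Photons absorbed: 0.7939 × 7.323×10⁻⁴ = 5.814×10⁻⁴ mol.
Product: Φ × n_abs = 0.168 × 5.814×10⁻⁴ = 9.768×10⁻⁵ mol.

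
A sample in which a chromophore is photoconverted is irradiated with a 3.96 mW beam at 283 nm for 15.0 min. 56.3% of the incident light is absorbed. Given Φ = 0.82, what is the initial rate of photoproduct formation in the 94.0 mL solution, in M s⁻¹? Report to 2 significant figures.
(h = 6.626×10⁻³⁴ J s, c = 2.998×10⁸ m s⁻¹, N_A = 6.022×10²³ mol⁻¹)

Photon energy at 283 nm: hc/λ = (6.626×10⁻³⁴)(2.998×10⁸)/(283×10⁻⁹) = 7.019×10⁻¹⁹ J.
Energy delivered: (3.96 mW)(900 s) = 3.564 J.
Photons incident: 3.564 / 7.019×10⁻¹⁹ = 5.078×10¹⁸, i.e. 5.078×10¹⁸/6.022×10²³ = 8.432×10⁻⁶ mol.
Photons absorbed: 0.563 × 8.432×10⁻⁶ = 4.747×10⁻⁶ mol.
Product formed: 0.82 × 4.747×10⁻⁶ = 3.893×10⁻⁶ mol.
Rate: 3.893×10⁻⁶ mol / (900 s × 0.094 L) = 4.6×10⁻⁸ M s⁻¹.

4.6×10⁻⁸ M s⁻¹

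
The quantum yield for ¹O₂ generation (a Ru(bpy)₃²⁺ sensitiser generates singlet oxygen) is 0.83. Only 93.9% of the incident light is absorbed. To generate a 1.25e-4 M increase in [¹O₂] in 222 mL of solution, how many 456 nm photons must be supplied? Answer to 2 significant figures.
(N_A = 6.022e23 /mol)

Product: (1.25e-4 M)(0.222 L) = 2.775e-5 mol.
Photons that must be absorbed: 2.775e-5 / 0.83 = 3.343e-5 mol.
Incident photons needed: 3.343e-5 / 0.939 = 3.560e-5 mol.
Photon count: 3.560e-5 × 6.022e23 = 2.1e19.

2.1e19 photons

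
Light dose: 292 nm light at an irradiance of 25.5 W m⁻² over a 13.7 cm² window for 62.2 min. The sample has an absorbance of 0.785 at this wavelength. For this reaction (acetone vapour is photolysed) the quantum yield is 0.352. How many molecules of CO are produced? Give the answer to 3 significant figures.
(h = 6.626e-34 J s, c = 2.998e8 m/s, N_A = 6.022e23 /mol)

5.64e19 molecules

Photon energy at 292 nm: hc/λ = (6.626e-34)(2.998e8)/(292e-9) = 6.803e-19 J.
Energy delivered: (25.5 W m⁻²)(13.7e-4 m²)(3732 s) = 130.4 J.
Photons incident: 130.4 / 6.803e-19 = 1.917e20, i.e. 1.917e20/6.022e23 = 3.183e-4 mol.
Fraction absorbed: 1 − 10^(−0.785) = 0.8359.
Photons absorbed: 0.8359 × 3.183e-4 = 2.661e-4 mol.
Product: Φ × n_abs = 0.352 × 2.661e-4 = 9.367e-5 mol.
As a count: 9.367e-5 × 6.022e23 = 5.64e19.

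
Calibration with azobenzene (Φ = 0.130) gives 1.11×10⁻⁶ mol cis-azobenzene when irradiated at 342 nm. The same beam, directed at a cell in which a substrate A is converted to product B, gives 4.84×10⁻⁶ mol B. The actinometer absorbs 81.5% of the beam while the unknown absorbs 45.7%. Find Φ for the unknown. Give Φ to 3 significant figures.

Photons absorbed by the actinometer: 1.11×10⁻⁶ / 0.130 = 8.538×10⁻⁶ mol.
Incident flux: 8.538×10⁻⁶ / 0.815 = 1.048×10⁻⁵ einstein.
Absorbed by unknown: 0.457 × 1.048×10⁻⁵ = 4.789×10⁻⁶ mol.
Φ(unknown) = 4.84×10⁻⁶ / 4.789×10⁻⁶ = 1.01.

Φ = 1.01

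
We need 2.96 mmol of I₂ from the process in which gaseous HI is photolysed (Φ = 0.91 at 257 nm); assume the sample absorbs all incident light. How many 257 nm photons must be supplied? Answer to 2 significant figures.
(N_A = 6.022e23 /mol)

2.0e21 photons

Product: 2.96 mmol = 0.00296 mol.
Photons that must be absorbed: 0.00296 / 0.91 = 0.003253 mol.
Photon count: 0.003253 × 6.022e23 = 2.0e21.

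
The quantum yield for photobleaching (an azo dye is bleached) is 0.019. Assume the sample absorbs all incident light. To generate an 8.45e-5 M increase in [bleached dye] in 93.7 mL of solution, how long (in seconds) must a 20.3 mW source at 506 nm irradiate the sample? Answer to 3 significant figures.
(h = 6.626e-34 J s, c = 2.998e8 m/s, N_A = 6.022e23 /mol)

t ≈ 4850 s

Product: (8.45e-5 M)(0.0937 L) = 7.918e-6 mol.
Photons that must be absorbed: 7.918e-6 / 0.019 = 4.167e-4 mol.
Photon energy: hc/λ = 3.926e-19 J; per mole, 2.364e5 J mol⁻¹.
Energy required: 4.167e-4 × 2.364e5 = 98.51 J.
Time: 98.51 J / 0.0203 W = 4850 s.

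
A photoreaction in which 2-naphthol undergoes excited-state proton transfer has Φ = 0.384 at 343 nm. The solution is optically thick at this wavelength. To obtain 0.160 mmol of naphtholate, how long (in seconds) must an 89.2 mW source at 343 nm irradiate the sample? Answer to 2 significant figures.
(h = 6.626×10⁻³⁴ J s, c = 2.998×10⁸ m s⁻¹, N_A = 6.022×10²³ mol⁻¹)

t ≈ 1600 s

Product: 0.160 mmol = 1.60×10⁻⁴ mol.
Photons that must be absorbed: 1.60×10⁻⁴ / 0.384 = 4.167×10⁻⁴ mol.
Photon energy: hc/λ = 5.791×10⁻¹⁹ J; per mole, 3.487×10⁵ J mol⁻¹.
Energy required: 4.167×10⁻⁴ × 3.487×10⁵ = 145.3 J.
Time: 145.3 J / 0.0892 W = 1600 s.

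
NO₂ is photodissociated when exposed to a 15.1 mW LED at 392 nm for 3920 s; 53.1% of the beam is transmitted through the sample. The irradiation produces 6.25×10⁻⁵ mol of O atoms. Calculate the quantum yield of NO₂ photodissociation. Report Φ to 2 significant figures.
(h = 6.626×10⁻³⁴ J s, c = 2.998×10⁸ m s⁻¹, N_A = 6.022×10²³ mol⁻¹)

Φ = 0.69

Photon energy at 392 nm: hc/λ = (6.626×10⁻³⁴)(2.998×10⁸)/(392×10⁻⁹) = 5.068×10⁻¹⁹ J.
Energy delivered: (15.1 mW)(3920 s) = 59.19 J.
Photons incident: 59.19 / 5.068×10⁻¹⁹ = 1.168×10²⁰, i.e. 1.168×10²⁰/6.022×10²³ = 1.940×10⁻⁴ mol.
Fraction absorbed: 1 − 53.1/100 = 0.4690.
Photons absorbed: 0.4690 × 1.940×10⁻⁴ = 9.099×10⁻⁵ mol.
Φ = 6.25×10⁻⁵ mol / 9.099×10⁻⁵ mol photons = 0.69.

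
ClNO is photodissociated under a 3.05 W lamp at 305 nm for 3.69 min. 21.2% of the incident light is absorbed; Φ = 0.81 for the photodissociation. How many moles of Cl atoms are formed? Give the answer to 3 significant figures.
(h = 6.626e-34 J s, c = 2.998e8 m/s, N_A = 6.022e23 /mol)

Photon energy at 305 nm: hc/λ = (6.626e-34)(2.998e8)/(305e-9) = 6.513e-19 J.
Energy delivered: (3.05 W)(221.4 s) = 675.3 J.
Photons incident: 675.3 / 6.513e-19 = 1.037e21, i.e. 1.037e21/6.022e23 = 0.001722 mol.
Photons absorbed: 0.212 × 0.001722 = 3.651e-4 mol.
Product: Φ × n_abs = 0.81 × 3.651e-4 = 2.957e-4 mol.

2.96e-4 mol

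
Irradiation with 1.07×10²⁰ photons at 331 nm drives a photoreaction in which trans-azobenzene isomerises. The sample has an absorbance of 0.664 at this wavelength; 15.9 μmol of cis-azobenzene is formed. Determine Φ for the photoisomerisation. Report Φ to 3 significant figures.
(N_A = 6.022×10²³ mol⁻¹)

Φ = 0.114

Product: 15.9 μmol = 1.59×10⁻⁵ mol.
Moles of photons: 1.07×10²⁰ / 6.022×10²³ = 1.777×10⁻⁴ mol.
Fraction absorbed: 1 − 10^(−0.664) = 0.7832.
Photons absorbed: 0.7832 × 1.777×10⁻⁴ = 1.392×10⁻⁴ mol.
Φ = 1.59×10⁻⁵ mol / 1.392×10⁻⁴ mol photons = 0.114.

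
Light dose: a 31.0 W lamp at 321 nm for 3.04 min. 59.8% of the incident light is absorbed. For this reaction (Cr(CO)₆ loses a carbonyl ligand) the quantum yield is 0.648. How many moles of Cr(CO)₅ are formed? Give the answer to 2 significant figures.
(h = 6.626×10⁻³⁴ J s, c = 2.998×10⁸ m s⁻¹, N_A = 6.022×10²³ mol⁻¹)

0.0059 mol

Photon energy at 321 nm: hc/λ = (6.626×10⁻³⁴)(2.998×10⁸)/(321×10⁻⁹) = 6.188×10⁻¹⁹ J.
Energy delivered: (31.0 W)(182.4 s) = 5654 J.
Photons incident: 5654 / 6.188×10⁻¹⁹ = 9.137×10²¹, i.e. 9.137×10²¹/6.022×10²³ = 0.01517 mol.
Photons absorbed: 0.598 × 0.01517 = 0.009072 mol.
Product: Φ × n_abs = 0.648 × 0.009072 = 0.005879 mol.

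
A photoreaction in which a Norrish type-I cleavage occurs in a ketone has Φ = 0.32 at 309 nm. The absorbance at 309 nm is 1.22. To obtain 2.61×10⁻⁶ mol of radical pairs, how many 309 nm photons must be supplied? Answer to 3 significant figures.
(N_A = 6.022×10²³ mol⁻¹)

Photons that must be absorbed: 2.61×10⁻⁶ / 0.32 = 8.156×10⁻⁶ mol.
Fraction absorbed: 1 − 10^(−1.22) = 0.9397.
Incident photons needed: 8.156×10⁻⁶ / 0.9397 = 8.679×10⁻⁶ mol.
Photon count: 8.679×10⁻⁶ × 6.022×10²³ = 5.23×10¹⁸.

5.23×10¹⁸ photons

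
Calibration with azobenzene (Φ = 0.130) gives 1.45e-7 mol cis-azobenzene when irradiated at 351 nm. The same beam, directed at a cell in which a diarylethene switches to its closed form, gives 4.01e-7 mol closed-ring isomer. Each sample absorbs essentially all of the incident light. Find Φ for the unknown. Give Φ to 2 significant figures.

Φ = 0.36

Photons absorbed by the actinometer: 1.45e-7 / 0.130 = 1.115e-6 mol.
Φ(unknown) = 4.01e-7 / 1.115e-6 = 0.36.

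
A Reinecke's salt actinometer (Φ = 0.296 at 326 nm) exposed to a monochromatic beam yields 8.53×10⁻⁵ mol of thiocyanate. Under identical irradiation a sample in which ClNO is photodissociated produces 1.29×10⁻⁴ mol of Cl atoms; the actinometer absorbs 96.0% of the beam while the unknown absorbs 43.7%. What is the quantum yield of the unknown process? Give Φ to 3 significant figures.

Φ = 0.983

Photons absorbed by the actinometer: 8.53×10⁻⁵ / 0.296 = 2.882×10⁻⁴ mol.
Incident flux: 2.882×10⁻⁴ / 0.960 = 3.002×10⁻⁴ einstein.
Absorbed by unknown: 0.437 × 3.002×10⁻⁴ = 1.312×10⁻⁴ mol.
Φ(unknown) = 1.29×10⁻⁴ / 1.312×10⁻⁴ = 0.983.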